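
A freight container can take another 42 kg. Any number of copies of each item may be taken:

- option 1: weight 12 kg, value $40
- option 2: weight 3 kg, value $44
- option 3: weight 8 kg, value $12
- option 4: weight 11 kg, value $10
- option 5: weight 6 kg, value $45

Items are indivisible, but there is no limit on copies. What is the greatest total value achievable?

Best value-per-unit is option 2 at 44/3, and filling with it alone uses weight 14×3=42. No mix of the others beats 14×44 = 616.

$616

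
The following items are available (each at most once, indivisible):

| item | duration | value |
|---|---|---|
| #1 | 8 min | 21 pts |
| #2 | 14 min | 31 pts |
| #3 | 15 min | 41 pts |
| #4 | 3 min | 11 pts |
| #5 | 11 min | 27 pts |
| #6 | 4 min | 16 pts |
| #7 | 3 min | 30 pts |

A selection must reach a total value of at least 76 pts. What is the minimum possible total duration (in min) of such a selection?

Subsets with value ≥ 76, sorted by total duration:
- #1+#4+#6+#7: duration 18, value 78
- #4+#5+#6+#7: duration 21, value 84
- #3+#4+#7: duration 21, value 82
- #2+#6+#7: duration 21, value 77
Minimum duration: 18 min.

18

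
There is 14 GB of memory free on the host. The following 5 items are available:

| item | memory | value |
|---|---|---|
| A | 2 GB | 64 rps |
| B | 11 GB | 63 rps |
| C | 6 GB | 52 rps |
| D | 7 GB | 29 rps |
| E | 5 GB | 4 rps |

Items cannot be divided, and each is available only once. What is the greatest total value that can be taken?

127 rps

Check high-value combinations within 14 GB:
- A+B: memory 2+11=13, value 64+63=127
- A+C+E: memory 2+6+5=13, value 64+52+4=120
- A+C: memory 2+6=8, value 64+52=116
- A+D+E: memory 2+7+5=14, value 64+29+4=97
Best: 127 rps.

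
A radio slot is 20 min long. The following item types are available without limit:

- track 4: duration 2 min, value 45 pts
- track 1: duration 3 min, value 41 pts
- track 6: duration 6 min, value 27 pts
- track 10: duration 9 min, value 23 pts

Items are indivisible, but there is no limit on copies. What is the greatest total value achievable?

450 pts

Best value-per-unit is track 4 at 45/2, and filling with it alone uses duration 10×2=20. No mix of the others beats 10×45 = 450.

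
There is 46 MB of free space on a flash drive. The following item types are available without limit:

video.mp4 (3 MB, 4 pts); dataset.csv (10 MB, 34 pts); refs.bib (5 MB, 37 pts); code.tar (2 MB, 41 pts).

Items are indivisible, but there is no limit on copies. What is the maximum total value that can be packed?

943 pts

Best value-per-unit is code.tar at 41/2, and filling with it alone uses size 23×2=46. No mix of the others beats 23×41 = 943.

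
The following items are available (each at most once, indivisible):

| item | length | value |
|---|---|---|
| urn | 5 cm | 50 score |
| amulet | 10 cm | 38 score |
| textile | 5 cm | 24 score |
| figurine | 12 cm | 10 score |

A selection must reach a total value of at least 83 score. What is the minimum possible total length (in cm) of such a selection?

15

Subsets with value ≥ 83, sorted by total length:
- urn+amulet: length 15, value 88
- urn+amulet+textile: length 20, value 112
- urn+textile+figurine: length 22, value 84
Minimum length: 15 cm.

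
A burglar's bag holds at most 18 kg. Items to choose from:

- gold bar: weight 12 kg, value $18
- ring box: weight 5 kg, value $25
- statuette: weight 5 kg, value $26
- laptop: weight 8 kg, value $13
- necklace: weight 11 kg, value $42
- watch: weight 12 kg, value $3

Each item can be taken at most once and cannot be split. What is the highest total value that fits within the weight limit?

$68

Check high-value combinations within 18 kg:
- statuette+necklace: weight 5+11=16, value 26+42=68
- ring box+necklace: weight 5+11=16, value 25+42=67
- ring box+statuette+laptop: weight 5+5+8=18, value 25+26+13=64
- ring box+statuette: weight 5+5=10, value 25+26=51
- gold bar+statuette: weight 12+5=17, value 18+26=44
Best: $68.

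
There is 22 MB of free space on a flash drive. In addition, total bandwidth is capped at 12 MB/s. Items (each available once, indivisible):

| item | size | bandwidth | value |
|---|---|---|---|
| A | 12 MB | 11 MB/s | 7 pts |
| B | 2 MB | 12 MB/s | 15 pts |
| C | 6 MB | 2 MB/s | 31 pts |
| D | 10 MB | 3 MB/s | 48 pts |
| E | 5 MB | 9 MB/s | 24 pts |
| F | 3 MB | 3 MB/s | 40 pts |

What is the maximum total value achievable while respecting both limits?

Feasible sets respecting both limits:
- C+D+F: size 19, bandwidth 8, value 119
- D+F: size 13, bandwidth 6, value 88
- C+D: size 16, bandwidth 5, value 79
Best: 119 pts.

119 pts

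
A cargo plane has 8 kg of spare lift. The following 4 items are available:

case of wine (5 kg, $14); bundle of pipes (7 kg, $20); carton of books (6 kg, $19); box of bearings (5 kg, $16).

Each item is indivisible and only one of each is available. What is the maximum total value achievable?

$20

Check high-value combinations within 8 kg:
- bundle of pipes: weight 7, value 20
- carton of books: weight 6, value 19
- box of bearings: weight 5, value 16
- case of wine: weight 5, value 14
Best: $20.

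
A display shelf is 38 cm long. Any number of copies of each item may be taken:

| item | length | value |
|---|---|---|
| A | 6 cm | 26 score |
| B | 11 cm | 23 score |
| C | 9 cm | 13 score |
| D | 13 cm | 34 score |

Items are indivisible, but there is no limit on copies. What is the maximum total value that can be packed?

156 score

Best value-per-unit is A at 26/6, and filling with it alone uses length 6×6=36. No mix of the others beats 6×26 = 156.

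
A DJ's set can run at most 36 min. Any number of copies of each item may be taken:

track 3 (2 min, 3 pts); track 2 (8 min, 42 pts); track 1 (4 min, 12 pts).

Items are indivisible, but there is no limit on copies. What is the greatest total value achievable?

Best value-per-unit is track 2 at 42/8; filling with it alone gives 4×42 = 168.
Optimal mix: 4×track 2 + 1×track 1 → duration 36, value 180.

180 pts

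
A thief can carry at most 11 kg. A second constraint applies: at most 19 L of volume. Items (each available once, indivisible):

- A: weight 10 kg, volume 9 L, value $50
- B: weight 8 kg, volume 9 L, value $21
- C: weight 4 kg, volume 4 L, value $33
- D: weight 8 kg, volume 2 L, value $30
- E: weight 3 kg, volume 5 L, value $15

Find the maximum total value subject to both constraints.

Feasible sets respecting both limits:
- A: weight 10, volume 9, value 50
- C+E: weight 7, volume 9, value 48
- D+E: weight 11, volume 7, value 45
- B+E: weight 11, volume 14, value 36
Best: $50.

$50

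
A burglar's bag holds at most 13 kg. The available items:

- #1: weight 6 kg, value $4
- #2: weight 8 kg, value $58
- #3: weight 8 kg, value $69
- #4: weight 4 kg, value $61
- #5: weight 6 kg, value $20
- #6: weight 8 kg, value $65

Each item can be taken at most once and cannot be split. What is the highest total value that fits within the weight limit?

This is a 0/1 knapsack; check combinations near the capacity.
- #3+#4: weight 8+4=12, value 69+61=130
- #4+#6: weight 4+8=12, value 61+65=126
- #2+#4: weight 8+4=12, value 58+61=119
- #4+#5: weight 4+6=10, value 61+20=81
Best: $130.

$130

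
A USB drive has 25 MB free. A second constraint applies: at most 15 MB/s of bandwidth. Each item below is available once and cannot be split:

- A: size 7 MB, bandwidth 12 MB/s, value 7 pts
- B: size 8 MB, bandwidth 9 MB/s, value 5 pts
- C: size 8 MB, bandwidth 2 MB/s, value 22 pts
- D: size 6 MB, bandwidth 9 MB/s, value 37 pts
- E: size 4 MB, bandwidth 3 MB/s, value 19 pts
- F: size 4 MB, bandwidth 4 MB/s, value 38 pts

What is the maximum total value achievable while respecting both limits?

97 pts

Feasible sets respecting both limits:
- C+D+F: size 18, bandwidth 15, value 97
- C+E+F: size 16, bandwidth 9, value 79
- C+D+E: size 18, bandwidth 14, value 78
Best: 97 pts.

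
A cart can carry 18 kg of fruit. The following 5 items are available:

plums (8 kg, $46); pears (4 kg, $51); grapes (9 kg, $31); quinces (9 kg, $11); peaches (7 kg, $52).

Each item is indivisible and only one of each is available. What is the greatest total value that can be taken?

This is a 0/1 knapsack; check combinations near the capacity.
- pears+peaches: weight 4+7=11, value 51+52=103
- plums+peaches: weight 8+7=15, value 46+52=98
- plums+pears: weight 8+4=12, value 46+51=97
- grapes+peaches: weight 9+7=16, value 31+52=83
- pears+grapes: weight 4+9=13, value 51+31=82
Best: $103.

$103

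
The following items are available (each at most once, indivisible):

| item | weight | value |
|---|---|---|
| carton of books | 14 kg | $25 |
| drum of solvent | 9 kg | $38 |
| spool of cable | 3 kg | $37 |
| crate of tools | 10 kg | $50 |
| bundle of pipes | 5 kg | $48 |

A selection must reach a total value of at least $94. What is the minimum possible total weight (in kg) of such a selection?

15

Subsets with value ≥ 94, sorted by total weight:
- crate of tools+bundle of pipes: weight 15, value 98
- drum of solvent+spool of cable+bundle of pipes: weight 17, value 123
- spool of cable+crate of tools+bundle of pipes: weight 18, value 135
Minimum weight: 15 kg.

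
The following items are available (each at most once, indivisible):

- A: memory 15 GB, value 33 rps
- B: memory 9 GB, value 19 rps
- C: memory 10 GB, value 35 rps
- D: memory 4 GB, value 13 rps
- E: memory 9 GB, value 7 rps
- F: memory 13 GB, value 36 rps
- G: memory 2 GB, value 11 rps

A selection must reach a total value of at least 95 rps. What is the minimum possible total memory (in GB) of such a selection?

29

Subsets with value ≥ 95, sorted by total memory:
- C+D+F+G: memory 29, value 95
- B+C+F+G: memory 34, value 101
Minimum memory: 29 GB.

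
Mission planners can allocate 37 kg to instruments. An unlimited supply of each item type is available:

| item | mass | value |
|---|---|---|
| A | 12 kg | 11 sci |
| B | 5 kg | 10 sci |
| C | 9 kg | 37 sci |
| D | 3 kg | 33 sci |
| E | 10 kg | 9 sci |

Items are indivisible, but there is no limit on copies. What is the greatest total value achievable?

Best value-per-unit is D at 33/3, and filling with it alone uses mass 12×3=36. No mix of the others beats 12×33 = 396.

396 sci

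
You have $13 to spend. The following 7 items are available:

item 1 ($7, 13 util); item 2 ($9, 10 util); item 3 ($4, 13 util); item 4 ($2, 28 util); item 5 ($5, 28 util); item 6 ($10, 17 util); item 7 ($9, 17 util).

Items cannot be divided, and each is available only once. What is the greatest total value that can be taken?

69 util

This is a 0/1 knapsack; check combinations near the capacity.
- item 3+item 4+item 5: cost 4+2+5=11, value 13+28+28=69
- item 4+item 5: cost 2+5=7, value 28+28=56
- item 1+item 3+item 4: cost 7+4+2=13, value 13+13+28=54
- item 4+item 7: cost 2+9=11, value 28+17=45
Best: 69 util.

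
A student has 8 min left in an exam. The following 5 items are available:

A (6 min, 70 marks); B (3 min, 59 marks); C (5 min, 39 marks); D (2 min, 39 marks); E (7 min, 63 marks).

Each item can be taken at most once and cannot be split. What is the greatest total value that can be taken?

Check high-value combinations within 8 min:
- A+D: time 6+2=8, value 70+39=109
- B+D: time 3+2=5, value 59+39=98
- B+C: time 3+5=8, value 59+39=98
- C+D: time 5+2=7, value 39+39=78
- A: time 6, value 70
Best: 109 marks.

109 marks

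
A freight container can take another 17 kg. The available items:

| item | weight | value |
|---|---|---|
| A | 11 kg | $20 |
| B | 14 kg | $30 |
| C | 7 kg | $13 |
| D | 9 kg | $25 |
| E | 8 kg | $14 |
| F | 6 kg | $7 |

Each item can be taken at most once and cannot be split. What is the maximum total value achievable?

$39

This is a 0/1 knapsack; check combinations near the capacity.
- D+E: weight 9+8=17, value 25+14=39
- C+D: weight 7+9=16, value 13+25=38
- D+F: weight 9+6=15, value 25+7=32
- B: weight 14, value 30
- C+E: weight 7+8=15, value 13+14=27
Best: $39.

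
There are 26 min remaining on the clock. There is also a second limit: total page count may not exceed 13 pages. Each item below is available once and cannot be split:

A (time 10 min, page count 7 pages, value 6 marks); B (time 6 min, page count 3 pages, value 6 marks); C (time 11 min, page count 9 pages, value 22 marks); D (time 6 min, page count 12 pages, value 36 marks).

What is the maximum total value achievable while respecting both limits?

Feasible sets respecting both limits:
- D: time 6, page count 12, value 36
- B+C: time 17, page count 12, value 28
- C: time 11, page count 9, value 22
- A+B: time 16, page count 10, value 12
Best: 36 marks.

36 marks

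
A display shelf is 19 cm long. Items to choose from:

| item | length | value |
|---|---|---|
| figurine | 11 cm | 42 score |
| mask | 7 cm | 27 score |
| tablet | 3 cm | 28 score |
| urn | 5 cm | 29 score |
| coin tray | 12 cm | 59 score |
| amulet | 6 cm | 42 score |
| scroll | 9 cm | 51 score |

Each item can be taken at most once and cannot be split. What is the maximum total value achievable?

This is a 0/1 knapsack; check combinations near the capacity.
- tablet+amulet+scroll: length 3+6+9=18, value 28+42+51=121
- tablet+urn+scroll: length 3+5+9=17, value 28+29+51=108
- mask+tablet+scroll: length 7+3+9=19, value 27+28+51=106
- coin tray+amulet: length 12+6=18, value 59+42=101
- tablet+urn+amulet: length 3+5+6=14, value 28+29+42=99
Best: 121 score.

121 score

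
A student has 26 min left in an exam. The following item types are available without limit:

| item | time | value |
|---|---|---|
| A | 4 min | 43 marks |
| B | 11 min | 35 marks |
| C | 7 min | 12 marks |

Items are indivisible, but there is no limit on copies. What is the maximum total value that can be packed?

Best value-per-unit is A at 43/4, and filling with it alone uses time 6×4=24. No mix of the others beats 6×43 = 258.

258 marks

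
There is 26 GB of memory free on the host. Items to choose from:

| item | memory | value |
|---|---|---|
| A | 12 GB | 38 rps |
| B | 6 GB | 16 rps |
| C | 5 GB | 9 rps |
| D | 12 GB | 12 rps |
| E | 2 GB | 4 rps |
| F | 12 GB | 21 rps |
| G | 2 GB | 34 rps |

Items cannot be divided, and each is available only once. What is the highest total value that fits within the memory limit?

97 rps

Check high-value combinations within 26 GB:
- A+B+C+G: memory 12+6+5+2=25, value 38+16+9+34=97
- A+F+G: memory 12+12+2=26, value 38+21+34=93
- A+B+E+G: memory 12+6+2+2=22, value 38+16+4+34=92
- A+B+G: memory 12+6+2=20, value 38+16+34=88
Best: 97 rps.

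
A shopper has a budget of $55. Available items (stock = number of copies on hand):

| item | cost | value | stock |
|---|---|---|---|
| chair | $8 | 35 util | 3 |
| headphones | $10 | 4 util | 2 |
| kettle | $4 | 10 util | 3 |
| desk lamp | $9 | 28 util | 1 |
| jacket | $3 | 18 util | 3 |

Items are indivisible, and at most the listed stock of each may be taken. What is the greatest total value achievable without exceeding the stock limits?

217 util

Top feasible selections:
- 3×chair + 3×kettle + 1×desk lamp + 3×jacket: cost 54, value 217
- 3×chair + 2×kettle + 1×desk lamp + 3×jacket: cost 50, value 207
- 3×chair + 3×kettle + 1×desk lamp + 2×jacket: cost 51, value 199
- 3×chair + 1×kettle + 1×desk lamp + 3×jacket: cost 46, value 197
Best: 217 util.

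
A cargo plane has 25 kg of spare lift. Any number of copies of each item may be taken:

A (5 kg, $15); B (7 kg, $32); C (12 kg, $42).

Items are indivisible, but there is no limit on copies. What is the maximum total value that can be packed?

$96

Best value-per-unit is B at 32/7, and filling with it alone uses weight 3×7=21. No mix of the others beats 3×32 = 96.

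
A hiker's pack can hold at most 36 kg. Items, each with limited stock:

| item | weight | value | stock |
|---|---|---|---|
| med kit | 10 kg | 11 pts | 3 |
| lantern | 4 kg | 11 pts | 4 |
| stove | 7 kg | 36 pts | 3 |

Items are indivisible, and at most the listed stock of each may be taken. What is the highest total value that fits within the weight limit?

141 pts

Top feasible selections:
- 3×lantern + 3×stove: weight 33, value 141
- 2×lantern + 3×stove: weight 29, value 130
- 1×med kit + 1×lantern + 3×stove: weight 35, value 130
Best: 141 pts.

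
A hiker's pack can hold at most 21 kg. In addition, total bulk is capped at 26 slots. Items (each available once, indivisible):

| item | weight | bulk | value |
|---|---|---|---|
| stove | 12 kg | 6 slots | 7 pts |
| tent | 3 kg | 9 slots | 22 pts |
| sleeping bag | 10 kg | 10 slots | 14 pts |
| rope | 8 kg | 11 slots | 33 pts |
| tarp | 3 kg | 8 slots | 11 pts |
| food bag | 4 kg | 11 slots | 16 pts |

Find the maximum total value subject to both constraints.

Feasible sets respecting both limits:
- tent+rope: weight 11, bulk 20, value 55
- rope+food bag: weight 12, bulk 22, value 49
- sleeping bag+rope: weight 18, bulk 21, value 47
- stove+tent+food bag: weight 19, bulk 26, value 45
Best: 55 pts.

55 pts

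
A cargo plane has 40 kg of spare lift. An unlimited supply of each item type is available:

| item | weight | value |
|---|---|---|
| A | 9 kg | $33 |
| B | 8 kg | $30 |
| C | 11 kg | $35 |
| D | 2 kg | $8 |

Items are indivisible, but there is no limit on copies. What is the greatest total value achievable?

Best value-per-unit is D at 8/2, and filling with it alone uses weight 20×2=40. No mix of the others beats 20×8 = 160.

$160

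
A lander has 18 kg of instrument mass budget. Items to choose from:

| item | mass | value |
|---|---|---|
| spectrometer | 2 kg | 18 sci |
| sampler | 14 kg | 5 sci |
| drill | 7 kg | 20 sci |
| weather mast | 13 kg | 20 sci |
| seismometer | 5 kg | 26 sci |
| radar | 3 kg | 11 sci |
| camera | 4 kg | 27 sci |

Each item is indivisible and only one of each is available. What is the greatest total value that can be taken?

91 sci

Check high-value combinations within 18 kg:
- spectrometer+drill+seismometer+camera: mass 2+7+5+4=18, value 18+20+26+27=91
- spectrometer+seismometer+radar+camera: mass 2+5+3+4=14, value 18+26+11+27=82
- spectrometer+drill+radar+camera: mass 2+7+3+4=16, value 18+20+11+27=76
- spectrometer+drill+seismometer+radar: mass 2+7+5+3=17, value 18+20+26+11=75
Best: 91 sci.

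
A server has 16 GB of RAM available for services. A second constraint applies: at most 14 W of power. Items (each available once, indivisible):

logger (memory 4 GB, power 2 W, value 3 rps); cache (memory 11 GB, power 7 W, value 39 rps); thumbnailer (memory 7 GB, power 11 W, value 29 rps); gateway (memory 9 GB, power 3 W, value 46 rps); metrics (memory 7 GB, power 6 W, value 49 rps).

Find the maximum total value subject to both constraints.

95 rps

Feasible sets respecting both limits:
- gateway+metrics: memory 16, power 9, value 95
- thumbnailer+gateway: memory 16, power 14, value 75
- logger+metrics: memory 11, power 8, value 52
Best: 95 rps.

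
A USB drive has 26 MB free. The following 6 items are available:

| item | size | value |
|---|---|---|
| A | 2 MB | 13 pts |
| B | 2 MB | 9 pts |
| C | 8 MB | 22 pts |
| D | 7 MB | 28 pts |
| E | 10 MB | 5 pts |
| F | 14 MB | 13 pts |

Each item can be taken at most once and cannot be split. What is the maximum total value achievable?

Check high-value combinations within 26 MB:
- A+B+C+D: size 2+2+8+7=19, value 13+9+22+28=72
- A+C+D: size 2+8+7=17, value 13+22+28=63
- A+B+D+F: size 2+2+7+14=25, value 13+9+28+13=63
- B+C+D: size 2+8+7=17, value 9+22+28=59
- A+B+C+F: size 2+2+8+14=26, value 13+9+22+13=57
Best: 72 pts.

72 pts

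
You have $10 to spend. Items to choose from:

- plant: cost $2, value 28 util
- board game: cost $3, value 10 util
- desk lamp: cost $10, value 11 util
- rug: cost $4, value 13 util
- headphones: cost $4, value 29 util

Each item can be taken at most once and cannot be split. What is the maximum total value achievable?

70 util

This is a 0/1 knapsack; check combinations near the capacity.
- plant+rug+headphones: cost 2+4+4=10, value 28+13+29=70
- plant+board game+headphones: cost 2+3+4=9, value 28+10+29=67
- plant+headphones: cost 2+4=6, value 28+29=57
- plant+board game+rug: cost 2+3+4=9, value 28+10+13=51
Best: 70 util.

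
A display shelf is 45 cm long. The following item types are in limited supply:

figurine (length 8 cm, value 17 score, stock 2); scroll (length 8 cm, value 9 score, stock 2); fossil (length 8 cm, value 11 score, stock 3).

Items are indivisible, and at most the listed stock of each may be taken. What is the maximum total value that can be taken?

Best selections within length 45 and stock limits:
- 2×figurine + 3×fossil: length 40, value 67
- 2×figurine + 1×scroll + 2×fossil: length 40, value 65
Best: 67 score.

67 score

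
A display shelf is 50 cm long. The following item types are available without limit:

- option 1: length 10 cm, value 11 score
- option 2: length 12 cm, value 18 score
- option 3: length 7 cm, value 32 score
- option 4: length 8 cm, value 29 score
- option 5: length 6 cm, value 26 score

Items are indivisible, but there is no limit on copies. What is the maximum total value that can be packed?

224 score

Best value-per-unit is option 3 at 32/7, and filling with it alone uses length 7×7=49. No mix of the others beats 7×32 = 224.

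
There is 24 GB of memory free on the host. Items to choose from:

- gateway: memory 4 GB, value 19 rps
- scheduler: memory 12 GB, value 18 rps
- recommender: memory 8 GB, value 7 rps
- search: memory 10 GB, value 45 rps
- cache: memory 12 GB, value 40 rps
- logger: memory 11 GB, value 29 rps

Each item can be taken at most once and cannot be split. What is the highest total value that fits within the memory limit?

Check high-value combinations within 24 GB:
- search+cache: memory 10+12=22, value 45+40=85
- search+logger: memory 10+11=21, value 45+29=74
- gateway+recommender+search: memory 4+8+10=22, value 19+7+45=71
Best: 85 rps.

85 rps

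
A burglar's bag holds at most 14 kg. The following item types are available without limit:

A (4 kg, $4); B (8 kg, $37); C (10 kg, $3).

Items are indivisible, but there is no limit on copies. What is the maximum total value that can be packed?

Best value-per-unit is B at 37/8; filling with it alone gives 1×37 = 37.
Optimal mix: 1×A + 1×B → weight 12, value 41.

$41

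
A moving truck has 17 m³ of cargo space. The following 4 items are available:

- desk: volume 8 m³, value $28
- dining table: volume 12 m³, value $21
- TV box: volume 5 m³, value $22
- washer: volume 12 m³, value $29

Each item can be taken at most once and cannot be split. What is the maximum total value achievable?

$51

Check high-value combinations within 17 m³:
- TV box+washer: volume 5+12=17, value 22+29=51
- desk+TV box: volume 8+5=13, value 28+22=50
- dining table+TV box: volume 12+5=17, value 21+22=43
- washer: volume 12, value 29
- desk: volume 8, value 28
Best: $51.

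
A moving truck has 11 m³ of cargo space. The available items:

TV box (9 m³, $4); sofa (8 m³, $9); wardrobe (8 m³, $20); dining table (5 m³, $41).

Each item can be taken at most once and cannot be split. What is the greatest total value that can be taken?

Check high-value combinations within 11 m³:
- dining table: volume 5, value 41
- wardrobe: volume 8, value 20
- sofa: volume 8, value 9
- TV box: volume 9, value 4
Best: $41.

$41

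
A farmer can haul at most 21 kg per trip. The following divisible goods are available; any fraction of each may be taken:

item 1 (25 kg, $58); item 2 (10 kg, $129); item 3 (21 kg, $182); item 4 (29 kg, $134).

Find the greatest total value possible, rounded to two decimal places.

Take in order of value per unit:
- item 2 (129/10 per unit): all 10 → value 129, running total 129.00
- item 3 (182/21 per unit): 11 of 21 → value 11×182/21 = 95.3333, running total 224.33
Total 224.33.

224.33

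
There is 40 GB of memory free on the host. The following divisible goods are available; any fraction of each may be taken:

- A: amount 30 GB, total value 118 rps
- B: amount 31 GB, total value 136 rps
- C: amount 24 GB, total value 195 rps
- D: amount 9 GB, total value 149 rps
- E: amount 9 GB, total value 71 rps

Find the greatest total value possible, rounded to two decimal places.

399.22

Take in order of value per unit:
- D (149/9 per unit): all 9 → value 149, running total 149.00
- C (195/24 per unit): all 24 → value 195, running total 344.00
- E (71/9 per unit): 7 of 9 → value 7×71/9 = 55.2222, running total 399.22
Total 399.22.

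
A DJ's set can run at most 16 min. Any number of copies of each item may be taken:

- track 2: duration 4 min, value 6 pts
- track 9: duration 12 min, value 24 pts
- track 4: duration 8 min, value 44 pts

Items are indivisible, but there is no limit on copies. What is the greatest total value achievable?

Best value-per-unit is track 4 at 44/8, and filling with it alone uses duration 2×8=16. No mix of the others beats 2×44 = 88.

88 pts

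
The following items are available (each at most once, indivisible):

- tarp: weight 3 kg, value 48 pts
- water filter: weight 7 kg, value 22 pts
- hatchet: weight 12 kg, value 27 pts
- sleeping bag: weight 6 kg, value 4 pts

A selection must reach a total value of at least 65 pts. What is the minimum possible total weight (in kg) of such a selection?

Subsets with value ≥ 65, sorted by total weight:
- tarp+water filter: weight 10, value 70
- tarp+hatchet: weight 15, value 75
- tarp+water filter+sleeping bag: weight 16, value 74
Minimum weight: 10 kg.

10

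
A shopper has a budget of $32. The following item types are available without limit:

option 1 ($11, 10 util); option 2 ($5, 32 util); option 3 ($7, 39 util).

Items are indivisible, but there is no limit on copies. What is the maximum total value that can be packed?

Best value-per-unit is option 2 at 32/5; filling with it alone gives 6×32 = 192.
Optimal mix: 5×option 2 + 1×option 3 → cost 32, value 199.

199 util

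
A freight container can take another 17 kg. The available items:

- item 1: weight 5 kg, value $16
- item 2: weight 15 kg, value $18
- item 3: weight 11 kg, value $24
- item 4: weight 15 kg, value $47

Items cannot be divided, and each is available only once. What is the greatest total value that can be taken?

$47

Check high-value combinations within 17 kg:
- item 4: weight 15, value 47
- item 1+item 3: weight 5+11=16, value 16+24=40
- item 3: weight 11, value 24
- item 2: weight 15, value 18
Best: $47.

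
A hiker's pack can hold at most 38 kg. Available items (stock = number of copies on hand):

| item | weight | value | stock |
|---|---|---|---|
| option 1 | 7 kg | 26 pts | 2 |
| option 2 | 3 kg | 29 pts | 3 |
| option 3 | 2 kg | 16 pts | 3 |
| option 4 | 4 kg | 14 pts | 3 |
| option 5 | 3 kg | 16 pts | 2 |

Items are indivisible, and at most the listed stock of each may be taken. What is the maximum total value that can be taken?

Best selections within weight 38 and stock limits:
- 1×option 1 + 3×option 2 + 3×option 3 + 2×option 4 + 2×option 5: weight 36, value 221
- 2×option 1 + 3×option 2 + 3×option 3 + 2×option 5: weight 35, value 219
Best: 221 pts.

221 pts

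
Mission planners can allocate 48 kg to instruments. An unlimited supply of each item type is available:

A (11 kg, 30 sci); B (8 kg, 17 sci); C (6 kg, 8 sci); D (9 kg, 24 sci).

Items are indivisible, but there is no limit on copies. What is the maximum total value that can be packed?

126 sci

Best value-per-unit is A at 30/11; filling with it alone gives 4×30 = 120.
Optimal mix: 1×A + 4×D → mass 47, value 126.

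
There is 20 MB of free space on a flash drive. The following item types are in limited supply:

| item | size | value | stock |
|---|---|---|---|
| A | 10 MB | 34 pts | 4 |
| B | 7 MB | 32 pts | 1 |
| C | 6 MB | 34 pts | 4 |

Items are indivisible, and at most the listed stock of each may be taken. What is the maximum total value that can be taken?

Best selections within size 20 and stock limits:
- 3×C: size 18, value 102
- 1×B + 2×C: size 19, value 100
Best: 102 pts.

102 pts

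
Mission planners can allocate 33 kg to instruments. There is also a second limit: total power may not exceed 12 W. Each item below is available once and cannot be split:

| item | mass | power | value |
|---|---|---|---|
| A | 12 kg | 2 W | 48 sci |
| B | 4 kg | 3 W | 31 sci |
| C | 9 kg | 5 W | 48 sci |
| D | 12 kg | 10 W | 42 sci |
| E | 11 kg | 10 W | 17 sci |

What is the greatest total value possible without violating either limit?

Feasible sets respecting both limits:
- A+B+C: mass 25, power 10, value 127
- A+C: mass 21, power 7, value 96
- A+D: mass 24, power 12, value 90
Best: 127 sci.

127 sci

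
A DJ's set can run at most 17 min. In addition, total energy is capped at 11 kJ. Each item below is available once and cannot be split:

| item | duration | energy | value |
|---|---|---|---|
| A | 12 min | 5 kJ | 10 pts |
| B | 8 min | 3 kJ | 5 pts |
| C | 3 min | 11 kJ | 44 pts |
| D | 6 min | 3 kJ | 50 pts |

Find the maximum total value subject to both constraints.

Feasible sets respecting both limits:
- B+D: duration 14, energy 6, value 55
- D: duration 6, energy 3, value 50
- C: duration 3, energy 11, value 44
Best: 55 pts.

55 pts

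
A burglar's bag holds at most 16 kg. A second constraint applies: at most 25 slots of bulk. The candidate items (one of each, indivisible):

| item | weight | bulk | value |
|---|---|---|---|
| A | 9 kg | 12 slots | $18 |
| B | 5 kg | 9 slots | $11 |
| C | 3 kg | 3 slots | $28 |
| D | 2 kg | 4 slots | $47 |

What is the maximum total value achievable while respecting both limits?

$93

Feasible sets respecting both limits:
- A+C+D: weight 14, bulk 19, value 93
- B+C+D: weight 10, bulk 16, value 86
- A+B+D: weight 16, bulk 25, value 76
Best: $93.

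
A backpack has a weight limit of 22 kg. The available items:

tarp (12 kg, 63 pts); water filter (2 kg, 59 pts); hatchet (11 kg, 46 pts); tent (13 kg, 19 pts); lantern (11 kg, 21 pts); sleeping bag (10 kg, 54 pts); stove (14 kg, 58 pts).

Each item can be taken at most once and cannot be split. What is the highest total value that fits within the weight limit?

Check high-value combinations within 22 kg:
- tarp+water filter: weight 12+2=14, value 63+59=122
- water filter+stove: weight 2+14=16, value 59+58=117
- tarp+sleeping bag: weight 12+10=22, value 63+54=117
Best: 122 pts.

122 pts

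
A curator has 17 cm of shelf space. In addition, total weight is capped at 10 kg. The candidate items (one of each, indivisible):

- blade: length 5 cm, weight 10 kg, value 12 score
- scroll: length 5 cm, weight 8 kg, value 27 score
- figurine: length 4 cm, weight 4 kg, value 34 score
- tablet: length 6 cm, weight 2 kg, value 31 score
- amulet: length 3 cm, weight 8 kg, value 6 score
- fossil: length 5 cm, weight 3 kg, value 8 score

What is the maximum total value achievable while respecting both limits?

Feasible sets respecting both limits:
- figurine+tablet+fossil: length 15, weight 9, value 73
- figurine+tablet: length 10, weight 6, value 65
- scroll+tablet: length 11, weight 10, value 58
- figurine+fossil: length 9, weight 7, value 42
Best: 73 score.

73 score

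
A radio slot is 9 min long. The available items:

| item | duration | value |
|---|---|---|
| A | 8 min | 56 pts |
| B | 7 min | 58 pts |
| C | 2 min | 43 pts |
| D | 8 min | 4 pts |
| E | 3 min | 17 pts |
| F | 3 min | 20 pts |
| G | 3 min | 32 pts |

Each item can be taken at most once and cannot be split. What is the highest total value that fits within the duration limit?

Check high-value combinations within 9 min:
- B+C: duration 7+2=9, value 58+43=101
- C+F+G: duration 2+3+3=8, value 43+20+32=95
- C+E+G: duration 2+3+3=8, value 43+17+32=92
Best: 101 pts.

101 pts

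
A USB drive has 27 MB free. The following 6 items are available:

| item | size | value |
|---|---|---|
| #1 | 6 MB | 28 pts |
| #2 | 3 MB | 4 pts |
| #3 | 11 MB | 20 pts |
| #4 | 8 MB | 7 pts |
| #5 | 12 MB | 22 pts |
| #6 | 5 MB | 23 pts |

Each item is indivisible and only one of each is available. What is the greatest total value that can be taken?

Check high-value combinations within 27 MB:
- #1+#2+#5+#6: size 6+3+12+5=26, value 28+4+22+23=77
- #1+#2+#3+#6: size 6+3+11+5=25, value 28+4+20+23=75
- #1+#5+#6: size 6+12+5=23, value 28+22+23=73
- #1+#3+#6: size 6+11+5=22, value 28+20+23=71
- #1+#2+#4+#6: size 6+3+8+5=22, value 28+4+7+23=62
Best: 77 pts.

77 pts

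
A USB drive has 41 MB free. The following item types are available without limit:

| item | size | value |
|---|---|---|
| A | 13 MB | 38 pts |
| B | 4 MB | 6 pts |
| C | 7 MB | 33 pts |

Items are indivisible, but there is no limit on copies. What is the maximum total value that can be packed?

171 pts

Best value-per-unit is C at 33/7; filling with it alone gives 5×33 = 165.
Optimal mix: 1×B + 5×C → size 39, value 171.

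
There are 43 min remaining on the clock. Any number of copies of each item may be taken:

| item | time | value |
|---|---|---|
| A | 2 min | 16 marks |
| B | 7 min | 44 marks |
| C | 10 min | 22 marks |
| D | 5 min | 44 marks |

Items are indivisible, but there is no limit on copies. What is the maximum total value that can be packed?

Best value-per-unit is D at 44/5; filling with it alone gives 8×44 = 352.
Optimal mix: 4×A + 7×D → time 43, value 372.

372 marks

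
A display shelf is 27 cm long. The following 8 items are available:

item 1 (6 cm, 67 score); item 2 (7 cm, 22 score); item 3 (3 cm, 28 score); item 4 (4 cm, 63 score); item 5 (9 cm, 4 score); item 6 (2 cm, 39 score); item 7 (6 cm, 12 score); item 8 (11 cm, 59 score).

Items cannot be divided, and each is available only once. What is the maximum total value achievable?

256 score

Check high-value combinations within 27 cm:
- item 1+item 3+item 4+item 6+item 8: length 6+3+4+2+11=26, value 67+28+63+39+59=256
- item 1+item 4+item 6+item 8: length 6+4+2+11=23, value 67+63+39+59=228
- item 1+item 2+item 3+item 4+item 6: length 6+7+3+4+2=22, value 67+22+28+63+39=219
- item 1+item 3+item 4+item 8: length 6+3+4+11=24, value 67+28+63+59=217
Best: 256 score.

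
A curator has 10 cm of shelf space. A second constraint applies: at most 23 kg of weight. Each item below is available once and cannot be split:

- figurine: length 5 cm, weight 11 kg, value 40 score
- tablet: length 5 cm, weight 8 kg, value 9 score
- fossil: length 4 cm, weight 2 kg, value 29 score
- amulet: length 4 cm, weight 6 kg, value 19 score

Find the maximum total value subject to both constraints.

69 score

Feasible sets respecting both limits:
- figurine+fossil: length 9, weight 13, value 69
- figurine+amulet: length 9, weight 17, value 59
- figurine+tablet: length 10, weight 19, value 49
Best: 69 score.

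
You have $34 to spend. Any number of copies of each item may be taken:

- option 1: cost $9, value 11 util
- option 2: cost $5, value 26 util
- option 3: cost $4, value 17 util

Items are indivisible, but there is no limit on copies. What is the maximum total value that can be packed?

173 util

Best value-per-unit is option 2 at 26/5; filling with it alone gives 6×26 = 156.
Optimal mix: 6×option 2 + 1×option 3 → cost 34, value 173.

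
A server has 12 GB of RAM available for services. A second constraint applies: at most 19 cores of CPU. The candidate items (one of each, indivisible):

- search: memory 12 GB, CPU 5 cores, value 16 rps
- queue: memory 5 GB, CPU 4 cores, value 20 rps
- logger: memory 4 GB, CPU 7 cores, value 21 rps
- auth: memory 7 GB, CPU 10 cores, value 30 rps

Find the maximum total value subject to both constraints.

Feasible sets respecting both limits:
- logger+auth: memory 11, CPU 17, value 51
- queue+auth: memory 12, CPU 14, value 50
- queue+logger: memory 9, CPU 11, value 41
Best: 51 rps.

51 rps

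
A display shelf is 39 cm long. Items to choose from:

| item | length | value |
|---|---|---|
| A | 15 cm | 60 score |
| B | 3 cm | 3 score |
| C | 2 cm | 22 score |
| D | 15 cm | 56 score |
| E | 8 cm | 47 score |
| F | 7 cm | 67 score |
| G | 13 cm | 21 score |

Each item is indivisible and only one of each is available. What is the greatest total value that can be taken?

This is a 0/1 knapsack; check combinations near the capacity.
- A+C+D+F: length 15+2+15+7=39, value 60+22+56+67=205
- A+B+C+E+F: length 15+3+2+8+7=35, value 60+3+22+47+67=199
- A+C+E+F: length 15+2+8+7=32, value 60+22+47+67=196
- B+C+D+E+F: length 3+2+15+8+7=35, value 3+22+56+47+67=195
- C+D+E+F: length 2+15+8+7=32, value 22+56+47+67=192
Best: 205 score.

205 score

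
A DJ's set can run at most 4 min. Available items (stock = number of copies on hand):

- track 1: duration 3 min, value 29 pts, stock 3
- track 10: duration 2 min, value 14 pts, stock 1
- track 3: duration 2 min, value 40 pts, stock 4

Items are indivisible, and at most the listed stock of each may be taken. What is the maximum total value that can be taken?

80 pts

Top feasible selections:
- 2×track 3: duration 4, value 80
- 1×track 10 + 1×track 3: duration 4, value 54
- 1×track 3: duration 2, value 40
- 1×track 1: duration 3, value 29
Best: 80 pts.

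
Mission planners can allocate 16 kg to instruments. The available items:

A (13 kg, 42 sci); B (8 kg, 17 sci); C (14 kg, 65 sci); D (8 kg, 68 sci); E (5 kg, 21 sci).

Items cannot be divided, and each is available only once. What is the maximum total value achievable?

Check high-value combinations within 16 kg:
- D+E: mass 8+5=13, value 68+21=89
- B+D: mass 8+8=16, value 17+68=85
- D: mass 8, value 68
Best: 89 sci.

89 sci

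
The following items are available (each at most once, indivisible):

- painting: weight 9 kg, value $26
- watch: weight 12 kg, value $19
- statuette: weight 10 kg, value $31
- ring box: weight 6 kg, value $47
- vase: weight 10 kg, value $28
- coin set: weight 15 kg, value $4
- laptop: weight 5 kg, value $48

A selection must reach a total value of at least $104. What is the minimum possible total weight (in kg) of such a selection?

20

Subsets with value ≥ 104, sorted by total weight:
- painting+ring box+laptop: weight 20, value 121
- statuette+ring box+laptop: weight 21, value 126
- ring box+vase+laptop: weight 21, value 123
Minimum weight: 20 kg.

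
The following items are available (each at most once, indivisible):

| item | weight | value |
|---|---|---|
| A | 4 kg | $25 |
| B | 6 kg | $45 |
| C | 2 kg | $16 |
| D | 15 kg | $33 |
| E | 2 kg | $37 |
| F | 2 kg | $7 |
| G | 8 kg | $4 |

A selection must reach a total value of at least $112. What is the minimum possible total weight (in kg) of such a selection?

Subsets with value ≥ 112, sorted by total weight:
- A+B+C+E: weight 14, value 123
- A+B+E+F: weight 14, value 114
- A+B+C+E+F: weight 16, value 130
- A+B+C+E+G: weight 22, value 127
Minimum weight: 14 kg.

14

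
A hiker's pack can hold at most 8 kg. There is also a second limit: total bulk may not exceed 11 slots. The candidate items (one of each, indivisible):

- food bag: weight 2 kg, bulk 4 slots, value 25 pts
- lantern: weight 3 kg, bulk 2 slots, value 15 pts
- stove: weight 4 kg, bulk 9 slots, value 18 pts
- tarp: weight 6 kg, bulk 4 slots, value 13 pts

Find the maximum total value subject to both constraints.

40 pts

Feasible sets respecting both limits:
- food bag+lantern: weight 5, bulk 6, value 40
- food bag+tarp: weight 8, bulk 8, value 38
- lantern+stove: weight 7, bulk 11, value 33
- food bag: weight 2, bulk 4, value 25
Best: 40 pts.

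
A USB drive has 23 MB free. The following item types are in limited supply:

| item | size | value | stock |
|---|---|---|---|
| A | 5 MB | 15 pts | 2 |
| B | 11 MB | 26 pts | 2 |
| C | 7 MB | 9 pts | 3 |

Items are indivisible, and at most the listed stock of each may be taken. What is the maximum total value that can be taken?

Best selections within size 23 and stock limits:
- 2×A + 1×B: size 21, value 56
- 2×B: size 22, value 52
Best: 56 pts.

56 pts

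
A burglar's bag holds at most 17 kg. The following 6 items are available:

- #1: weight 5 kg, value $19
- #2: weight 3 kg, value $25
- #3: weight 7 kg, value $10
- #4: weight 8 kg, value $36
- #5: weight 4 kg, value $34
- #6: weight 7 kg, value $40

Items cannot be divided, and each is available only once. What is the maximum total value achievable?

This is a 0/1 knapsack; check combinations near the capacity.
- #2+#5+#6: weight 3+4+7=14, value 25+34+40=99
- #2+#4+#5: weight 3+8+4=15, value 25+36+34=95
- #1+#5+#6: weight 5+4+7=16, value 19+34+40=93
- #1+#4+#5: weight 5+8+4=17, value 19+36+34=89
Best: $99.

$99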